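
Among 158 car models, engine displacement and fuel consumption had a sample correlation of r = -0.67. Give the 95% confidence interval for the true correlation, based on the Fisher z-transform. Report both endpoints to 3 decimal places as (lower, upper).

(-0.748, -0.574)

z_r = atanh(-0.67) = -0.810743;  SE = 1/√(n−3) = 1/√155 = 0.080322
z-limits: -0.810743 ± 1.960·0.080322 = -0.810743 ± 0.157431 = [-0.968174, -0.653312]
ρ-limits: (tanh -0.968174, tanh -0.653312) = (-0.748, -0.574)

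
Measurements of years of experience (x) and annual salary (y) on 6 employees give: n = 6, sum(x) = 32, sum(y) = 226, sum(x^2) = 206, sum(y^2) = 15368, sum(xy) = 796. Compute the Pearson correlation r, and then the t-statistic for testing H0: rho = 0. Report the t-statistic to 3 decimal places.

Numerator: nΣxy − (Σx)(Σy) = 6·796 − (32)(226) = -2456
Denominator: √[(nΣx²−(Σx)²)(nΣy²−(Σy)²)]
  nΣx²−(Σx)² = 6·206 − 1024 = 212;  nΣy²−(Σy)² = 6·15368 − 51076 = 41132
  √(212·41132) = √8719984 = 2952.9619
r = -2456 / 2952.9619 = -0.8317
t = r·√(n−2)/√(1−r²) = -0.8317·√4 / √(1−0.691725) = -1.663400 / 0.555225 = -2.996

-2.996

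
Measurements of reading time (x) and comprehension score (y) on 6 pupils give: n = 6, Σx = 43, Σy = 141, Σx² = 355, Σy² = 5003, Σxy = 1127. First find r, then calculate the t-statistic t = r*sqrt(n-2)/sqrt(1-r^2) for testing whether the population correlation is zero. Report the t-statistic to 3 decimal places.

0.910

Numerator: nΣxy − (Σx)(Σy) = 6·1127 − (43)(141) = 699
Denominator: √[(nΣx²−(Σx)²)(nΣy²−(Σy)²)]
  nΣx²−(Σx)² = 6·355 − 1849 = 281;  nΣy²−(Σy)² = 6·5003 − 19881 = 10137
  √(281·10137) = √2848497 = 1687.7491
r = 699 / 1687.7491 = 0.4142
t = r·√(n−2)/√(1−r²) = 0.4142·√4 / √(1−0.171562) = 0.828400 / 0.910186 = 0.910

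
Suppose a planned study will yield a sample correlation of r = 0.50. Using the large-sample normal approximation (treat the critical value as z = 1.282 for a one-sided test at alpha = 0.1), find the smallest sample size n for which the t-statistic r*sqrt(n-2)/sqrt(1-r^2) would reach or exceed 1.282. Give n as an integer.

7

Need r·√(n−2)/√(1−r²) ≥ 1.282
√(n−2) ≥ 1.282·√(1−0.2500) / 0.50 = 1.282·0.866025 / 0.50 = 2.2205
n−2 ≥ 4.9306  ⇒  n ≥ 6.9306
Smallest integer n = 7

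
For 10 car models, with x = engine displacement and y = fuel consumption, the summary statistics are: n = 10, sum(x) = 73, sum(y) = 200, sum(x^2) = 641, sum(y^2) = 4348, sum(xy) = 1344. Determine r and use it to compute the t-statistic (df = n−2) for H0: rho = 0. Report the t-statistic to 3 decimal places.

Numerator: nΣxy − (Σx)(Σy) = 10·1344 − (73)(200) = -1160
Denominator: √[(nΣx²−(Σx)²)(nΣy²−(Σy)²)]
  nΣx²−(Σx)² = 10·641 − 5329 = 1081;  nΣy²−(Σy)² = 10·4348 − 40000 = 3480
  √(1081·3480) = √3761880 = 1939.5567
r = -1160 / 1939.5567 = -0.5981
t = r·√(n−2)/√(1−r²) = -0.5981·√8 / √(1−0.357724) = -1.691682 / 0.801421 = -2.111

-2.111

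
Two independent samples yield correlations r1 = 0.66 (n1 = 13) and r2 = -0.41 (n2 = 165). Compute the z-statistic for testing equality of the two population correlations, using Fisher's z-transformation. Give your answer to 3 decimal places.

z1 = atanh(0.66) = 0.792814,  z2 = atanh(-0.41) = -0.435611
SE = √(1/(n1−3) + 1/(n2−3)) = √(1/10 + 1/162) = √(0.1000000 + 0.0061728) = √0.1061728 = 0.325842
z = (z1 − z2)/SE = (0.792814 − (-0.435611)) / 0.325842 = 1.228425 / 0.325842 = 3.770

3.770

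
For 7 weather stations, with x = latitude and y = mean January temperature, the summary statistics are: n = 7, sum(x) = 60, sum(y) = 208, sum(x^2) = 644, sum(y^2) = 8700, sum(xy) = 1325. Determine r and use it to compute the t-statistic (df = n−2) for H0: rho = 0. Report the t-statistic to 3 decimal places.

-2.991

Numerator: nΣxy − (Σx)(Σy) = 7·1325 − (60)(208) = -3205
Denominator: √[(nΣx²−(Σx)²)(nΣy²−(Σy)²)]
  nΣx²−(Σx)² = 7·644 − 3600 = 908;  nΣy²−(Σy)² = 7·8700 − 43264 = 17636
  √(908·17636) = √16013488 = 4001.6856
r = -3205 / 4001.6856 = -0.8009
t = r·√(n−2)/√(1−r²) = -0.8009·√5 / √(1−0.641441) = -1.790867 / 0.598798 = -2.991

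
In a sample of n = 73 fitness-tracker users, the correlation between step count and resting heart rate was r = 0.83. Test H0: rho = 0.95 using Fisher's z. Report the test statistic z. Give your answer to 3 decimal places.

-5.385

z_r = atanh(0.83) = 1.188136,  z_0 = atanh(0.95) = 1.831781
SE = 1/√(n−3) = 1/√70 = 0.119523
z = (z_r − z_0)/SE = (1.188136 − 1.831781) / 0.119523 = -0.643645 / 0.119523 = -5.385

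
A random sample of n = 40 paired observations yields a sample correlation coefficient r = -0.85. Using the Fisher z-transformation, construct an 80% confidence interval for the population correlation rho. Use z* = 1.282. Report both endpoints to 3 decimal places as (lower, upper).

Fisher z: z_r = atanh(r) = ½·ln((1+(-0.85))/(1−(-0.85))) = -1.256153
SE(z) = 1/√(n−3) = 1/√37 = 0.164399
80% ⇒ z* = 1.282; margin = 1.282·0.164399 = 0.210760
CI on z-scale: (-1.466913, -1.045393)
Back-transform: tanh(-1.466913) = -0.898987, tanh(-1.045393) = -0.780009

(-0.899, -0.780)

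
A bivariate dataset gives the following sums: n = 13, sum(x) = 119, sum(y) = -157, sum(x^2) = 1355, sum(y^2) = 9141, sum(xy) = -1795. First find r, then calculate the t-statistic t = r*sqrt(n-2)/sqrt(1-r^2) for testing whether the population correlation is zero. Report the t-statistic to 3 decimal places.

Numerator: nΣxy − (Σx)(Σy) = 13·(-1795) − (119)(-157) = -4652
Denominator: √[(nΣx²−(Σx)²)(nΣy²−(Σy)²)]
  nΣx²−(Σx)² = 13·1355 − 14161 = 3454;  nΣy²−(Σy)² = 13·9141 − 24649 = 94184
  √(3454·94184) = √325311536 = 18036.3948
r = -4652 / 18036.3948 = -0.2579
t = r·√(n−2)/√(1−r²) = -0.2579·√11 / √(1−0.066512) = -0.855358 / 0.966172 = -0.885

-0.885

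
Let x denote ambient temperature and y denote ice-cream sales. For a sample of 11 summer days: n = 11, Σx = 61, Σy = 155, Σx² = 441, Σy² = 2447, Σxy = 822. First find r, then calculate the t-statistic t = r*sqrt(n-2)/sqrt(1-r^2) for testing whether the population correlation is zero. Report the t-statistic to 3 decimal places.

-0.704

S_xy = nΣxy − ΣxΣy = 11·822 − 61·155 = 9042 − 9455 = -413
S_xx = nΣx² − (Σx)² = 11·441 − 61² = 4851 − 3721 = 1130
S_yy = nΣy² − (Σy)² = 11·2447 − 155² = 26917 − 24025 = 2892
r = S_xy / √(S_xx·S_yy) = -413 / √(1130·2892) = -413 / √3267960 = -413 / 1807.7500 = -0.2285
t = r·√(n−2)/√(1−r²) = -0.2285·√9 / √(1−0.052212) = -0.685500 / 0.973544 = -0.704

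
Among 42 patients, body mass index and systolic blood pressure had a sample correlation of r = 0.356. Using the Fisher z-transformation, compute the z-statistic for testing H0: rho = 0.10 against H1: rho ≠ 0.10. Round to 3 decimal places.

Fisher z: atanh(0.356) = 0.372298, atanh(0.10) = 0.100335
z = (z_r − z_0)·√(n−3) = (0.372298 − 0.100335)·√39 = 0.271963 · 6.244998 = 1.698

1.698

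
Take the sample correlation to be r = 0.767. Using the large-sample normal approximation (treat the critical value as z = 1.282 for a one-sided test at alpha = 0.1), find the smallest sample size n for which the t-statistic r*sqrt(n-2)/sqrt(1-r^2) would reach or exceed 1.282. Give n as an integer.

4

Need r·√(n−2)/√(1−r²) ≥ 1.282
√(n−2) ≥ 1.282·√(1−0.588289) / 0.767 = 1.282·0.641647 / 0.767 = 1.0725
n−2 ≥ 1.1503  ⇒  n ≥ 3.1503
Smallest integer n = 4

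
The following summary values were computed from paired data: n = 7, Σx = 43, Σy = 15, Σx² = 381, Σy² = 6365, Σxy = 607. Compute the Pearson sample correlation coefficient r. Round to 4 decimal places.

0.5985

S_xy = nΣxy − ΣxΣy = 7·607 − 43·15 = 4249 − 645 = 3604
S_xx = nΣx² − (Σx)² = 7·381 − 43² = 2667 − 1849 = 818
S_yy = nΣy² − (Σy)² = 7·6365 − 15² = 44555 − 225 = 44330
r = S_xy / √(S_xx·S_yy) = 3604 / √(818·44330) = 3604 / √36261940 = 3604 / 6021.7888 = 0.5985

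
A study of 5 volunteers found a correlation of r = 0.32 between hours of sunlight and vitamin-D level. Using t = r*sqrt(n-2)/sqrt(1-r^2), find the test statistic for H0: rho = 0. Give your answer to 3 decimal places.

0.585

t = r·√(n−2) / √(1−r²) with r = 0.32, n = 5
  = 0.32·√3 / √(1 − 0.1024)
  = 0.32·1.732051 / 0.947418
  = 0.554256 / 0.947418 = 0.585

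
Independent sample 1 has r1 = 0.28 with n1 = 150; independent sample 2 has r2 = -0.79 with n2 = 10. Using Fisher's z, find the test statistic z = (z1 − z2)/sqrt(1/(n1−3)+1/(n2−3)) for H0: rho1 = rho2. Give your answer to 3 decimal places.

z1 = atanh(0.28) = 0.287682,  z2 = atanh(-0.79) = -1.071432
SE = √(1/(n1−3) + 1/(n2−3)) = √(1/147 + 1/7) = √(0.0068027 + 0.1428571) = √0.1496598 = 0.386859
z = (z1 − z2)/SE = (0.287682 − (-1.071432)) / 0.386859 = 1.359114 / 0.386859 = 3.513

3.513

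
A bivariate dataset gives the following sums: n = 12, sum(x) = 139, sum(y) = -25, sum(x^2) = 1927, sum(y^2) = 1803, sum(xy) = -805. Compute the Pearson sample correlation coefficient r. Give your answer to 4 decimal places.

-0.6919

Numerator: nΣxy − (Σx)(Σy) = 12·(-805) − (139)(-25) = -6185
Denominator: √[(nΣx²−(Σx)²)(nΣy²−(Σy)²)]
  nΣx²−(Σx)² = 12·1927 − 19321 = 3803;  nΣy²−(Σy)² = 12·1803 − 625 = 21011
  √(3803·21011) = √79904833 = 8938.9503
r = -6185 / 8938.9503 = -0.6919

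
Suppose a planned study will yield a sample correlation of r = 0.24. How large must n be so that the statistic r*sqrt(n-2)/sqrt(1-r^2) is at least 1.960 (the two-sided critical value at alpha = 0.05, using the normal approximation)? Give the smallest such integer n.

r√(n−2)/√(1−r²) ≥ 1.960  ⇔  n−2 ≥ (1.960)²·(1−r²)/r²
(1−r²)/r² = (1−0.0576)/0.0576 = 16.3611
n ≥ 2 + 3.8416·16.3611 = 2 + 62.8528 = 64.8528
⌈64.8528⌉ = 65

65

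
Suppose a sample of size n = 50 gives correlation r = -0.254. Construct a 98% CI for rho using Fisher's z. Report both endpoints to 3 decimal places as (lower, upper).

Fisher z: z_r = atanh(r) = ½·ln((1+(-0.254))/(1−(-0.254))) = -0.259684
SE(z) = 1/√(n−3) = 1/√47 = 0.145865
98% ⇒ z* = 2.326; margin = 2.326·0.145865 = 0.339282
CI on z-scale: (-0.598966, 0.079598)
Back-transform: tanh(-0.598966) = -0.536313, tanh(0.079598) = 0.079430

(-0.536, 0.079)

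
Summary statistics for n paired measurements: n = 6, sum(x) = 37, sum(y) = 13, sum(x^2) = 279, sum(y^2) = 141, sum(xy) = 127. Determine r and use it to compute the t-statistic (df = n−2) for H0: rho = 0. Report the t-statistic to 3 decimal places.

S_xy = nΣxy − ΣxΣy = 6·127 − 37·13 = 762 − 481 = 281
S_xx = nΣx² − (Σx)² = 6·279 − 37² = 1674 − 1369 = 305
S_yy = nΣy² − (Σy)² = 6·141 − 13² = 846 − 169 = 677
r = S_xy / √(S_xx·S_yy) = 281 / √(305·677) = 281 / √206485 = 281 / 454.4062 = 0.6184
t = r·√(n−2)/√(1−r²) = 0.6184·√4 / √(1−0.382419) = 1.236800 / 0.785863 = 1.574

1.574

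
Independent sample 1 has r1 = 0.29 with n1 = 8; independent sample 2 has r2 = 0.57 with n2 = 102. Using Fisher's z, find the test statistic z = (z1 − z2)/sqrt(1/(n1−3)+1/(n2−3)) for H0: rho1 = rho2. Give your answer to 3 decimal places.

-0.761

z1 = atanh(0.29) = 0.298566,  z2 = atanh(0.57) = 0.647523
SE = √(1/(n1−3) + 1/(n2−3)) = √(1/5 + 1/99) = √(0.2000000 + 0.0101010) = √0.2101010 = 0.458368
z = (z1 − z2)/SE = (0.298566 − 0.647523) / 0.458368 = -0.348957 / 0.458368 = -0.761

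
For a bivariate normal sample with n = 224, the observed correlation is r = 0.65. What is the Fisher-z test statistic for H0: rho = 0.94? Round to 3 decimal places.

-14.312

Fisher z: atanh(0.65) = 0.775299, atanh(0.94) = 1.738049
z = (z_r − z_0)·√(n−3) = (0.775299 − 1.738049)·√221 = -0.962750 · 14.866069 = -14.312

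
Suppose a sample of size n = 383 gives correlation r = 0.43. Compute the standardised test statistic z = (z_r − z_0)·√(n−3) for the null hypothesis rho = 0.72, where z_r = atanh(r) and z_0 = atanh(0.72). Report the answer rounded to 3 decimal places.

Fisher z: atanh(0.43) = 0.459897, atanh(0.72) = 0.907645
z = (z_r − z_0)·√(n−3) = (0.459897 − 0.907645)·√380 = -0.447748 · 19.493589 = -8.728

-8.728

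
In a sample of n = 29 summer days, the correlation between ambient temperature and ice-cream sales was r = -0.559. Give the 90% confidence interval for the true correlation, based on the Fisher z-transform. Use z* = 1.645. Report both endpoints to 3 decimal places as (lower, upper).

z_r = atanh(-0.559) = -0.631377;  SE = 1/√(n−3) = 1/√26 = 0.196116
z-limits: -0.631377 ± 1.645·0.196116 = -0.631377 ± 0.322611 = [-0.953988, -0.308766]
ρ-limits: (tanh -0.953988, tanh -0.308766) = (-0.742, -0.299)

(-0.742, -0.299)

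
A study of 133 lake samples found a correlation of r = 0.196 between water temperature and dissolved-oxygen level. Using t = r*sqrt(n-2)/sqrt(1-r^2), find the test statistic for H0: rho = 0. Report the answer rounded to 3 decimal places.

2.288

t = r·√(n−2) / √(1−r²) with r = 0.196, n = 133
  = 0.196·√131 / √(1 − 0.038416)
  = 0.196·11.445523 / 0.980604
  = 2.243323 / 0.980604 = 2.288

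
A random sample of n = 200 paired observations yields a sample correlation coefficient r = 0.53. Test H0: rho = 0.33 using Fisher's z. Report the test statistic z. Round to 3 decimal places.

3.471

z_r = atanh(0.53) = 0.590145,  z_0 = atanh(0.33) = 0.342828
SE = 1/√(n−3) = 1/√197 = 0.071247
z = (z_r − z_0)/SE = (0.590145 − 0.342828) / 0.071247 = 0.247317 / 0.071247 = 3.471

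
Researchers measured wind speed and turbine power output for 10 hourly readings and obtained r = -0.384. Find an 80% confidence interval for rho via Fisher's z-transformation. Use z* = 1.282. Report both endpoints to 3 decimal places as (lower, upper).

(-0.711, 0.080)

Fisher z: z_r = atanh(r) = ½·ln((1+(-0.384))/(1−(-0.384))) = -0.404743
SE(z) = 1/√(n−3) = 1/√7 = 0.377964
80% ⇒ z* = 1.282; margin = 1.282·0.377964 = 0.484550
CI on z-scale: (-0.889293, 0.079807)
Back-transform: tanh(-0.889293) = -0.711044, tanh(0.079807) = 0.079638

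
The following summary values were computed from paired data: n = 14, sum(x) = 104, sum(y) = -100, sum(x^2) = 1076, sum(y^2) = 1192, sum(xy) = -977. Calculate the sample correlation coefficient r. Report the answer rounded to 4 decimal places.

-0.6150

Numerator: nΣxy − (Σx)(Σy) = 14·(-977) − (104)(-100) = -3278
Denominator: √[(nΣx²−(Σx)²)(nΣy²−(Σy)²)]
  nΣx²−(Σx)² = 14·1076 − 10816 = 4248;  nΣy²−(Σy)² = 14·1192 − 10000 = 6688
  √(4248·6688) = √28410624 = 5330.1617
r = -3278 / 5330.1617 = -0.6150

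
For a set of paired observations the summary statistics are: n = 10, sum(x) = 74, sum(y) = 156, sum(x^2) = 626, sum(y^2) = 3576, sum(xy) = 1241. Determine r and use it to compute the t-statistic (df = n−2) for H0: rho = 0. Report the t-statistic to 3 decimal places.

0.855

Numerator: nΣxy − (Σx)(Σy) = 10·1241 − (74)(156) = 866
Denominator: √[(nΣx²−(Σx)²)(nΣy²−(Σy)²)]
  nΣx²−(Σx)² = 10·626 − 5476 = 784;  nΣy²−(Σy)² = 10·3576 − 24336 = 11424
  √(784·11424) = √8956416 = 2992.7272
r = 866 / 2992.7272 = 0.2894
t = r·√(n−2)/√(1−r²) = 0.2894·√8 / √(1−0.083752) = 0.818547 / 0.957208 = 0.855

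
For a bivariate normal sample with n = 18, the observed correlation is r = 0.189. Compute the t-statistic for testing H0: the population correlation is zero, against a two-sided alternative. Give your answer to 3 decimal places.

1 − r² = 1 − 0.035721 = 0.964279;  √(1−r²) = 0.981977
√(n−2) = √16 = 4.000000
t = r·√(n−2)/√(1−r²) = 0.189 · 4.000000 / 0.981977 = 0.770

0.770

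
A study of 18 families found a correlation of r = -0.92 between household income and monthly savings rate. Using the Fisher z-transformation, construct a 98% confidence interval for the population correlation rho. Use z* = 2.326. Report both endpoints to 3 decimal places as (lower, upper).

Fisher z: z_r = atanh(r) = ½·ln((1+(-0.92))/(1−(-0.92))) = -1.589027
SE(z) = 1/√(n−3) = 1/√15 = 0.258199
98% ⇒ z* = 2.326; margin = 2.326·0.258199 = 0.600571
CI on z-scale: (-2.189598, -0.988456)
Back-transform: tanh(-2.189598) = -0.975240, tanh(-0.988456) = -0.756703

(-0.975, -0.757)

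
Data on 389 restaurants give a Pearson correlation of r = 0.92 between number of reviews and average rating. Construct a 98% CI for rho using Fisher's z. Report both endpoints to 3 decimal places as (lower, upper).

z_r = atanh(0.92) = 1.589027;  SE = 1/√(n−3) = 1/√386 = 0.050899
z-limits: 1.589027 ± 2.326·0.050899 = 1.589027 ± 0.118391 = [1.470636, 1.707418]
ρ-limits: (tanh 1.470636, tanh 1.707418) = (0.900, 0.936)

(0.900, 0.936)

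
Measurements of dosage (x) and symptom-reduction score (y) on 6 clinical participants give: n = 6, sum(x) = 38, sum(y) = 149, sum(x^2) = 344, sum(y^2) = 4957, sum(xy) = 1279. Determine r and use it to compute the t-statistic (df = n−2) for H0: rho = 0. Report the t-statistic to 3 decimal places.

5.081

S_xy = nΣxy − ΣxΣy = 6·1279 − 38·149 = 7674 − 5662 = 2012
S_xx = nΣx² − (Σx)² = 6·344 − 38² = 2064 − 1444 = 620
S_yy = nΣy² − (Σy)² = 6·4957 − 149² = 29742 − 22201 = 7541
r = S_xy / √(S_xx·S_yy) = 2012 / √(620·7541) = 2012 / √4675420 = 2012 / 2162.2720 = 0.9305
t = r·√(n−2)/√(1−r²) = 0.9305·√4 / √(1−0.865830) = 1.861000 / 0.366292 = 5.081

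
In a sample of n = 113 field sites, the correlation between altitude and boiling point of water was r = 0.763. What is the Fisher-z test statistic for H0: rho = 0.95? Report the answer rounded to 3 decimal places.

z_r = atanh(0.763) = 1.003356,  z_0 = atanh(0.95) = 1.831781
SE = 1/√(n−3) = 1/√110 = 0.095346
z = (z_r − z_0)/SE = (1.003356 − 1.831781) / 0.095346 = -0.828425 / 0.095346 = -8.689

-8.689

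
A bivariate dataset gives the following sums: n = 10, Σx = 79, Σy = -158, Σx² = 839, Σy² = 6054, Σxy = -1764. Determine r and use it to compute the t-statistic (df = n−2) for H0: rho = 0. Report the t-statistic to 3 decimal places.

Numerator: nΣxy − (Σx)(Σy) = 10·(-1764) − (79)(-158) = -5158
Denominator: √[(nΣx²−(Σx)²)(nΣy²−(Σy)²)]
  nΣx²−(Σx)² = 10·839 − 6241 = 2149;  nΣy²−(Σy)² = 10·6054 − 24964 = 35576
  √(2149·35576) = √76452824 = 8743.7306
r = -5158 / 8743.7306 = -0.5899
t = r·√(n−2)/√(1−r²) = -0.5899·√8 / √(1−0.347982) = -1.668489 / 0.807476 = -2.066

-2.066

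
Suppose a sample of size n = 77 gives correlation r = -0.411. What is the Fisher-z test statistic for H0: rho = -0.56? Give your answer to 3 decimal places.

1.686

z_r = atanh(-0.411) = -0.436814,  z_0 = atanh(-0.56) = -0.632833
SE = 1/√(n−3) = 1/√74 = 0.116248
z = (z_r − z_0)/SE = (-0.436814 − (-0.632833)) / 0.116248 = 0.196019 / 0.116248 = 1.686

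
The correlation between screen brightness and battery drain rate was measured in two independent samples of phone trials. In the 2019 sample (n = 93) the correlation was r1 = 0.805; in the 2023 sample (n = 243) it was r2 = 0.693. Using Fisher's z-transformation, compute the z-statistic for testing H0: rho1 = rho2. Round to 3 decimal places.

2.095

z1 = atanh(0.805) = 1.112658,  z2 = atanh(0.693) = 0.853705
SE = √(1/(n1−3) + 1/(n2−3)) = √(1/90 + 1/240) = √(0.0111111 + 0.0041667) = √0.0152778 = 0.123603
z = (z1 − z2)/SE = (1.112658 − 0.853705) / 0.123603 = 0.258953 / 0.123603 = 2.095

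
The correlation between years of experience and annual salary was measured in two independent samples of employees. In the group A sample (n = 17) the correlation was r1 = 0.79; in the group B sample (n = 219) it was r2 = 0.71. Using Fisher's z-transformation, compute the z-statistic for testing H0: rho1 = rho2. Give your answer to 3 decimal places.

Fisher z-transforms: z1 = atanh(0.79) = 1.071432, z2 = atanh(0.71) = 0.887184; difference d = 0.184248
Var(d) = 1/14 + 1/216 = 0.0714286 + 0.0046296 = 0.0760582
z = d/√Var(d) = 0.184248 / √0.0760582 = 0.184248 / 0.275787 = 0.668

0.668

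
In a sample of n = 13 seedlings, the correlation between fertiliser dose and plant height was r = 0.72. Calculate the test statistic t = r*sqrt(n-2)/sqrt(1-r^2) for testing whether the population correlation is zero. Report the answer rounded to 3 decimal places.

3.441

t = r·√(n−2) / √(1−r²) with r = 0.72, n = 13
  = 0.72·√11 / √(1 − 0.5184)
  = 0.72·3.316625 / 0.693974
  = 2.387970 / 0.693974 = 3.441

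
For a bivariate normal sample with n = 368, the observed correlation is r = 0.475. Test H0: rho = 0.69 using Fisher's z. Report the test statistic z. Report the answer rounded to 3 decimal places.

z_r = atanh(0.475) = 0.516508,  z_0 = atanh(0.69) = 0.847956
SE = 1/√(n−3) = 1/√365 = 0.052342
z = (z_r − z_0)/SE = (0.516508 − 0.847956) / 0.052342 = -0.331448 / 0.052342 = -6.332

-6.332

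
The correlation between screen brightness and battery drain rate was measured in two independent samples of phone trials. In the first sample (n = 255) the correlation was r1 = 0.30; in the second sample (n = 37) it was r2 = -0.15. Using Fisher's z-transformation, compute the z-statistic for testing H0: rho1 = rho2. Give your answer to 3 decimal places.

z1 = atanh(0.30) = 0.309520,  z2 = atanh(-0.15) = -0.151140
SE = √(1/(n1−3) + 1/(n2−3)) = √(1/252 + 1/34) = √(0.0039683 + 0.0294118) = √0.0333801 = 0.182702
z = (z1 − z2)/SE = (0.309520 − (-0.151140)) / 0.182702 = 0.460660 / 0.182702 = 2.521

2.521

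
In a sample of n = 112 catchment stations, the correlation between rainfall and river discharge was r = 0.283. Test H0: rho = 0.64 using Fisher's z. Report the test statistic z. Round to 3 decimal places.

Fisher z: atanh(0.283) = 0.290940, atanh(0.64) = 0.758174
z = (z_r − z_0)·√(n−3) = (0.290940 − 0.758174)·√109 = -0.467234 · 10.440307 = -4.878

-4.878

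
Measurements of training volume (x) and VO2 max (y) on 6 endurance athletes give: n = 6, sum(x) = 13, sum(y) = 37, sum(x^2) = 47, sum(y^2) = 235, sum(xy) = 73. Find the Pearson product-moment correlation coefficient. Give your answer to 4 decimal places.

-0.6317

S_xy = nΣxy − ΣxΣy = 6·73 − 13·37 = 438 − 481 = -43
S_xx = nΣx² − (Σx)² = 6·47 − 13² = 282 − 169 = 113
S_yy = nΣy² − (Σy)² = 6·235 − 37² = 1410 − 1369 = 41
r = S_xy / √(S_xx·S_yy) = -43 / √(113·41) = -43 / √4633 = -43 / 68.0661 = -0.6317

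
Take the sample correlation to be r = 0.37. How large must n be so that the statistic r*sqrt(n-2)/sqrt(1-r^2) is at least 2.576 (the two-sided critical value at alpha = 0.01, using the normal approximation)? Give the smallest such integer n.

Need r·√(n−2)/√(1−r²) ≥ 2.576
√(n−2) ≥ 2.576·√(1−0.1369) / 0.37 = 2.576·0.929032 / 0.37 = 6.4681
n−2 ≥ 41.8363  ⇒  n ≥ 43.8363
Smallest integer n = 44

44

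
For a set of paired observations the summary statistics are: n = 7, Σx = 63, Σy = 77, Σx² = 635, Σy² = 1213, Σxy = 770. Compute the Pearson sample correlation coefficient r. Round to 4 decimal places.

0.4881

S_xy = nΣxy − ΣxΣy = 7·770 − 63·77 = 5390 − 4851 = 539
S_xx = nΣx² − (Σx)² = 7·635 − 63² = 4445 − 3969 = 476
S_yy = nΣy² − (Σy)² = 7·1213 − 77² = 8491 − 5929 = 2562
r = S_xy / √(S_xx·S_yy) = 539 / √(476·2562) = 539 / √1219512 = 539 / 1104.3152 = 0.4881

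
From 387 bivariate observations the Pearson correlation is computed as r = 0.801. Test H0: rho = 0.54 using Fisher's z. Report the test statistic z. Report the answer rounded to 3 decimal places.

z_r = atanh(0.801) = 1.101396,  z_0 = atanh(0.54) = 0.604156
SE = 1/√(n−3) = 1/√384 = 0.051031
z = (z_r − z_0)/SE = (1.101396 − 0.604156) / 0.051031 = 0.497240 / 0.051031 = 9.744

9.744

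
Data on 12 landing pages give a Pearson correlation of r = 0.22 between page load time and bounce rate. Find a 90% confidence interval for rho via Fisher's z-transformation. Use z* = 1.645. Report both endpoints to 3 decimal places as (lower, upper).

(-0.314, 0.648)

z_r = atanh(0.22) = 0.223656;  SE = 1/√(n−3) = 1/√9 = 0.333333
z-limits: 0.223656 ± 1.645·0.333333 = 0.223656 ± 0.548333 = [-0.324677, 0.771989]
ρ-limits: (tanh -0.324677, tanh 0.771989) = (-0.314, 0.648)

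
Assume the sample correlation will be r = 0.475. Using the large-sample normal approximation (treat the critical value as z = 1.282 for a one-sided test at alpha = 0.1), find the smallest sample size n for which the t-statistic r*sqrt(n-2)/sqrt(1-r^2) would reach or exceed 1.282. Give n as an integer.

r√(n−2)/√(1−r²) ≥ 1.282  ⇔  n−2 ≥ (1.282)²·(1−r²)/r²
(1−r²)/r² = (1−0.225625)/0.225625 = 3.4321
n ≥ 2 + 1.643524·3.4321 = 2 + 5.6407 = 7.6407
⌈7.6407⌉ = 8

8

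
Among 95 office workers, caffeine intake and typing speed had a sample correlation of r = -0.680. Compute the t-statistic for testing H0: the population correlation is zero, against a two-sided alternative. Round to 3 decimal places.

1 − r² = 1 − 0.462400 = 0.537600;  √(1−r²) = 0.733212
√(n−2) = √93 = 9.643651
t = r·√(n−2)/√(1−r²) = -0.680 · 9.643651 / 0.733212 = -8.944

-8.944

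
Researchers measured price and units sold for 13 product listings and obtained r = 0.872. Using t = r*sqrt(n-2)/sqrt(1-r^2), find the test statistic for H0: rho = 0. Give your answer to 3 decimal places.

5.908

t = r·√(n−2) / √(1−r²) with r = 0.872, n = 13
  = 0.872·√11 / √(1 − 0.760384)
  = 0.872·3.316625 / 0.489506
  = 2.892097 / 0.489506 = 5.908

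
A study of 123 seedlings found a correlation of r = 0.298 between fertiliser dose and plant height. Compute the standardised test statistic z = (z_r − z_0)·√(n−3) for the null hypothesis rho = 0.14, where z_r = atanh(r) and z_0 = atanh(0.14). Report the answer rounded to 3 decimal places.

Fisher z: atanh(0.298) = 0.307323, atanh(0.14) = 0.140926
z = (z_r − z_0)·√(n−3) = (0.307323 − 0.140926)·√120 = 0.166397 · 10.954451 = 1.823

1.823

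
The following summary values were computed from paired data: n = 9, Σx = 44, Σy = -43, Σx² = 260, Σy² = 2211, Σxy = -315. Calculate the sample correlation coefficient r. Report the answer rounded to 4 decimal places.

-0.3492

Numerator: nΣxy − (Σx)(Σy) = 9·(-315) − (44)(-43) = -943
Denominator: √[(nΣx²−(Σx)²)(nΣy²−(Σy)²)]
  nΣx²−(Σx)² = 9·260 − 1936 = 404;  nΣy²−(Σy)² = 9·2211 − 1849 = 18050
  √(404·18050) = √7292200 = 2700.4074
r = -943 / 2700.4074 = -0.3492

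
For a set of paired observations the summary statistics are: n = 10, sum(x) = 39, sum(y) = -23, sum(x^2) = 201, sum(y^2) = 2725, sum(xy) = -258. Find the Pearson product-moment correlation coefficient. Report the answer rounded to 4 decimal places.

-0.4656

Numerator: nΣxy − (Σx)(Σy) = 10·(-258) − (39)(-23) = -1683
Denominator: √[(nΣx²−(Σx)²)(nΣy²−(Σy)²)]
  nΣx²−(Σx)² = 10·201 − 1521 = 489;  nΣy²−(Σy)² = 10·2725 − 529 = 26721
  √(489·26721) = √13066569 = 3614.7709
r = -1683 / 3614.7709 = -0.4656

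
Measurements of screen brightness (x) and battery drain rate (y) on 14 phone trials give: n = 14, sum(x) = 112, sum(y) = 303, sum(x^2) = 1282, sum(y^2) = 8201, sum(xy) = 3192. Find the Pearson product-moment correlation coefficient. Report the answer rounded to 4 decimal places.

Numerator: nΣxy − (Σx)(Σy) = 14·3192 − (112)(303) = 10752
Denominator: √[(nΣx²−(Σx)²)(nΣy²−(Σy)²)]
  nΣx²−(Σx)² = 14·1282 − 12544 = 5404;  nΣy²−(Σy)² = 14·8201 − 91809 = 23005
  √(5404·23005) = √124319020 = 11149.8439
r = 10752 / 11149.8439 = 0.9643

0.9643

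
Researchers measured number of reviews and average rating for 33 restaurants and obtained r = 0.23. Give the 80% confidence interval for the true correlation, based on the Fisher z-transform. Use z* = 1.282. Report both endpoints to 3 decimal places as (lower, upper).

(0.000, 0.437)

z_r = atanh(0.23) = 0.234189;  SE = 1/√(n−3) = 1/√30 = 0.182574
z-limits: 0.234189 ± 1.282·0.182574 = 0.234189 ± 0.234060 = [0.000129, 0.468249]
ρ-limits: (tanh 0.000129, tanh 0.468249) = (0.000, 0.437)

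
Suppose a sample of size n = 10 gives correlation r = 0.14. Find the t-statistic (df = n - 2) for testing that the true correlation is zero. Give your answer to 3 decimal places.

0.400

1 − r² = 1 − 0.0196 = 0.9804;  √(1−r²) = 0.990152
√(n−2) = √8 = 2.828427
t = r·√(n−2)/√(1−r²) = 0.14 · 2.828427 / 0.990152 = 0.400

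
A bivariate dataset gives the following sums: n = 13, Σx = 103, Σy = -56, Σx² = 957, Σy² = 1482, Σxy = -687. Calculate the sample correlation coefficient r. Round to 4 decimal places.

Numerator: nΣxy − (Σx)(Σy) = 13·(-687) − (103)(-56) = -3163
Denominator: √[(nΣx²−(Σx)²)(nΣy²−(Σy)²)]
  nΣx²−(Σx)² = 13·957 − 10609 = 1832;  nΣy²−(Σy)² = 13·1482 − 3136 = 16130
  √(1832·16130) = √29550160 = 5436.0059
r = -3163 / 5436.0059 = -0.5819

-0.5819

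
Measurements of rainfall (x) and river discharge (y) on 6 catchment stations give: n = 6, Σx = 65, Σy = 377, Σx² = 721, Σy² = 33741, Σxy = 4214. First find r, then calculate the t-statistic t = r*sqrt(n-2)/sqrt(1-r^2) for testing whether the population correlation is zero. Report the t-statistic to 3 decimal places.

S_xy = nΣxy − ΣxΣy = 6·4214 − 65·377 = 25284 − 24505 = 779
S_xx = nΣx² − (Σx)² = 6·721 − 65² = 4326 − 4225 = 101
S_yy = nΣy² − (Σy)² = 6·33741 − 377² = 202446 − 142129 = 60317
r = S_xy / √(S_xx·S_yy) = 779 / √(101·60317) = 779 / √6092017 = 779 / 2468.2012 = 0.3156
t = r·√(n−2)/√(1−r²) = 0.3156·√4 / √(1−0.099603) = 0.631200 / 0.948893 = 0.665

0.665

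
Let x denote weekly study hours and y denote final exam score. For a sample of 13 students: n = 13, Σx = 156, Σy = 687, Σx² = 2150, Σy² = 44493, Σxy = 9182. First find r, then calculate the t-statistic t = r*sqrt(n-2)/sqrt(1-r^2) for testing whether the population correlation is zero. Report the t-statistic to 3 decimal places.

Numerator: nΣxy − (Σx)(Σy) = 13·9182 − (156)(687) = 12194
Denominator: √[(nΣx²−(Σx)²)(nΣy²−(Σy)²)]
  nΣx²−(Σx)² = 13·2150 − 24336 = 3614;  nΣy²−(Σy)² = 13·44493 − 471969 = 106440
  √(3614·106440) = √384674160 = 19613.1119
r = 12194 / 19613.1119 = 0.6217
t = r·√(n−2)/√(1−r²) = 0.6217·√11 / √(1−0.386511) = 2.061946 / 0.783255 = 2.633

2.633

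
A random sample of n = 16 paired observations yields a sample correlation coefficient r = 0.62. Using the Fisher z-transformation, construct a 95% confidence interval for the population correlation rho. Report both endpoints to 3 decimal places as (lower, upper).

Fisher z: z_r = atanh(r) = ½·ln((1+0.62)/(1−0.62)) = 0.725005
SE(z) = 1/√(n−3) = 1/√13 = 0.277350
95% ⇒ z* = 1.960; margin = 1.960·0.277350 = 0.543606
CI on z-scale: (0.181399, 1.268611)
Back-transform: tanh(0.181399) = 0.179435, tanh(1.268611) = 0.853421

(0.179, 0.853)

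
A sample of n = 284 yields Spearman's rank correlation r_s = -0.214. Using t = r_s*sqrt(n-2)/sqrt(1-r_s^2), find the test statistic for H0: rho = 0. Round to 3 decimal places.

t = r_s·√(n−2) / √(1−r_s²) with r_s = -0.214, n = 284
  = -0.214·√282 / √(1 − 0.045796)
  = -0.214·16.792856 / 0.976834
  = -3.593671 / 0.976834 = -3.679

-3.679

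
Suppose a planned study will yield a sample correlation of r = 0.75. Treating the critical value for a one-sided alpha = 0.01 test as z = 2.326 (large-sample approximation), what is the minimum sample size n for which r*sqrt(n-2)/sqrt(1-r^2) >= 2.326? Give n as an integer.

7

r√(n−2)/√(1−r²) ≥ 2.326  ⇔  n−2 ≥ (2.326)²·(1−r²)/r²
(1−r²)/r² = (1−0.5625)/0.5625 = 0.7778
n ≥ 2 + 5.410276·0.7778 = 2 + 4.2081 = 6.2081
⌈6.2081⌉ = 7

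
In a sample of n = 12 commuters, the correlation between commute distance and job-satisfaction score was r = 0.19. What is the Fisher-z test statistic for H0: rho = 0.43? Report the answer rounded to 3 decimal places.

-0.803

z_r = atanh(0.19) = 0.192337,  z_0 = atanh(0.43) = 0.459897
SE = 1/√(n−3) = 1/√9 = 0.333333
z = (z_r − z_0)/SE = (0.192337 − 0.459897) / 0.333333 = -0.267560 / 0.333333 = -0.803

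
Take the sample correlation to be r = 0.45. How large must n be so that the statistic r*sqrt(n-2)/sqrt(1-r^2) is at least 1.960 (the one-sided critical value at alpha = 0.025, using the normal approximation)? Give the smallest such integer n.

Need r·√(n−2)/√(1−r²) ≥ 1.960
√(n−2) ≥ 1.960·√(1−0.2025) / 0.45 = 1.960·0.893029 / 0.45 = 3.8896
n−2 ≥ 15.1290  ⇒  n ≥ 17.1290
Smallest integer n = 18

18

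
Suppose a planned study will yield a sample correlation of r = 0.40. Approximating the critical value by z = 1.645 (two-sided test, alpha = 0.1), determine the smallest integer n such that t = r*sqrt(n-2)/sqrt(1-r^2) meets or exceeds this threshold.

17

Need r·√(n−2)/√(1−r²) ≥ 1.645
√(n−2) ≥ 1.645·√(1−0.1600) / 0.40 = 1.645·0.916515 / 0.40 = 3.7692
n−2 ≥ 14.2069  ⇒  n ≥ 16.2069
Smallest integer n = 17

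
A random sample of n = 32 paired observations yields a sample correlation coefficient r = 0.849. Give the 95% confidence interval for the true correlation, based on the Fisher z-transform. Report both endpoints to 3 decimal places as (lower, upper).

(0.711, 0.924)

z_r = atanh(0.849) = 1.252560;  SE = 1/√(n−3) = 1/√29 = 0.185695
z-limits: 1.252560 ± 1.960·0.185695 = 1.252560 ± 0.363962 = [0.888598, 1.616522]
ρ-limits: (tanh 0.888598, tanh 1.616522) = (0.711, 0.924)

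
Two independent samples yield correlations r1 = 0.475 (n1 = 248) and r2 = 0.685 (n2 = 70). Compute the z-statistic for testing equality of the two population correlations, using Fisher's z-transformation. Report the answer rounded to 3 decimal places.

-2.335

Fisher z-transforms: z1 = atanh(0.475) = 0.516508, z2 = atanh(0.685) = 0.838474; difference d = -0.321966
Var(d) = 1/245 + 1/67 = 0.0040816 + 0.0149254 = 0.0190070
z = d/√Var(d) = -0.321966 / √0.0190070 = -0.321966 / 0.137866 = -2.335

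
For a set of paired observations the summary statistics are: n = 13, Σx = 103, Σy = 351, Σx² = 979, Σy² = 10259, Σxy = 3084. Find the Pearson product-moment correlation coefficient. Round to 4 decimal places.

0.8489

S_xy = nΣxy − ΣxΣy = 13·3084 − 103·351 = 40092 − 36153 = 3939
S_xx = nΣx² − (Σx)² = 13·979 − 103² = 12727 − 10609 = 2118
S_yy = nΣy² − (Σy)² = 13·10259 − 351² = 133367 − 123201 = 10166
r = S_xy / √(S_xx·S_yy) = 3939 / √(2118·10166) = 3939 / √21531588 = 3939 / 4640.2142 = 0.8489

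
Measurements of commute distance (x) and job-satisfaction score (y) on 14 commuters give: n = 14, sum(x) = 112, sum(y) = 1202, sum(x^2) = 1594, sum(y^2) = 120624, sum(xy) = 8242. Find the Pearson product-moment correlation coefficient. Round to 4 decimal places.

-0.3940

Numerator: nΣxy − (Σx)(Σy) = 14·8242 − (112)(1202) = -19236
Denominator: √[(nΣx²−(Σx)²)(nΣy²−(Σy)²)]
  nΣx²−(Σx)² = 14·1594 − 12544 = 9772;  nΣy²−(Σy)² = 14·120624 − 1444804 = 243932
  √(9772·243932) = √2383703504 = 48823.1861
r = -19236 / 48823.1861 = -0.3940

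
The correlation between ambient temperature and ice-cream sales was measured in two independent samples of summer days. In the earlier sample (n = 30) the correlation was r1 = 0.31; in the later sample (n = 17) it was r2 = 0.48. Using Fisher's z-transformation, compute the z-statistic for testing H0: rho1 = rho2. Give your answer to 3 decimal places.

-0.615

Fisher z-transforms: z1 = atanh(0.31) = 0.320545, z2 = atanh(0.48) = 0.522984; difference d = -0.202439
Var(d) = 1/27 + 1/14 = 0.0370370 + 0.0714286 = 0.1084656
z = d/√Var(d) = -0.202439 / √0.1084656 = -0.202439 / 0.329341 = -0.615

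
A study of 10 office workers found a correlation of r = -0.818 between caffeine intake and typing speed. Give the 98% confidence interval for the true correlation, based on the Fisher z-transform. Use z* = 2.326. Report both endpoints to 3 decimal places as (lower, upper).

Fisher z: z_r = atanh(r) = ½·ln((1+(-0.818))/(1−(-0.818))) = -1.150743
SE(z) = 1/√(n−3) = 1/√7 = 0.377964
98% ⇒ z* = 2.326; margin = 2.326·0.377964 = 0.879144
CI on z-scale: (-2.029887, -0.271599)
Back-transform: tanh(-2.029887) = -0.966079, tanh(-0.271599) = -0.265112

(-0.966, -0.265)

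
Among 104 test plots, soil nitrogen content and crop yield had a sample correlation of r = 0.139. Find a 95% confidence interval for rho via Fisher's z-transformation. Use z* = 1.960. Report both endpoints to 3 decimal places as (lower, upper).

(-0.055, 0.323)

z_r = atanh(0.139) = 0.139906;  SE = 1/√(n−3) = 1/√101 = 0.099504
z-limits: 0.139906 ± 1.960·0.099504 = 0.139906 ± 0.195028 = [-0.055122, 0.334934]
ρ-limits: (tanh -0.055122, tanh 0.334934) = (-0.055, 0.323)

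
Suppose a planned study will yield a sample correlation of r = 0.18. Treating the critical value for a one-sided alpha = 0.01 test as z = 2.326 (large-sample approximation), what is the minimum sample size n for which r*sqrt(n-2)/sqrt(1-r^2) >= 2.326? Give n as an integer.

r√(n−2)/√(1−r²) ≥ 2.326  ⇔  n−2 ≥ (2.326)²·(1−r²)/r²
(1−r²)/r² = (1−0.0324)/0.0324 = 29.8642
n ≥ 2 + 5.410276·29.8642 = 2 + 161.5736 = 163.5736
⌈163.5736⌉ = 164

164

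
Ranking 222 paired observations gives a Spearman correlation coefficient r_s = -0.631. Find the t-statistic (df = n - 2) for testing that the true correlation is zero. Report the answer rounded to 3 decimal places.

-12.064

1 − r_s² = 1 − 0.398161 = 0.601839;  √(1−r_s²) = 0.775783
√(n−2) = √220 = 14.832397
t = r_s·√(n−2)/√(1−r_s²) = -0.631 · 14.832397 / 0.775783 = -12.064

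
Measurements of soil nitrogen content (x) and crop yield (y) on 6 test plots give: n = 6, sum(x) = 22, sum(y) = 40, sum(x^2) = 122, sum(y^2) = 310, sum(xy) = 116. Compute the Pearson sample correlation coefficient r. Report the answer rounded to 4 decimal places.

-0.7246

S_xy = nΣxy − ΣxΣy = 6·116 − 22·40 = 696 − 880 = -184
S_xx = nΣx² − (Σx)² = 6·122 − 22² = 732 − 484 = 248
S_yy = nΣy² − (Σy)² = 6·310 − 40² = 1860 − 1600 = 260
r = S_xy / √(S_xx·S_yy) = -184 / √(248·260) = -184 / √64480 = -184 / 253.9291 = -0.7246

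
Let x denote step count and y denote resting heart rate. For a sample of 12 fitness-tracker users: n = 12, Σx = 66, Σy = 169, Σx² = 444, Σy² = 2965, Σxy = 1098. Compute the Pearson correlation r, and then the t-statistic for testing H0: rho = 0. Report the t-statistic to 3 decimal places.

3.867

Numerator: nΣxy − (Σx)(Σy) = 12·1098 − (66)(169) = 2022
Denominator: √[(nΣx²−(Σx)²)(nΣy²−(Σy)²)]
  nΣx²−(Σx)² = 12·444 − 4356 = 972;  nΣy²−(Σy)² = 12·2965 − 28561 = 7019
  √(972·7019) = √6822468 = 2611.9855
r = 2022 / 2611.9855 = 0.7741
t = r·√(n−2)/√(1−r²) = 0.7741·√10 / √(1−0.599231) = 2.447919 / 0.633063 = 3.867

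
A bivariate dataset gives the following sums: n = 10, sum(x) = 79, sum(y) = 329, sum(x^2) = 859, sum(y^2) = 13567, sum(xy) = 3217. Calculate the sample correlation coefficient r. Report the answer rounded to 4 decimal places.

Numerator: nΣxy − (Σx)(Σy) = 10·3217 − (79)(329) = 6179
Denominator: √[(nΣx²−(Σx)²)(nΣy²−(Σy)²)]
  nΣx²−(Σx)² = 10·859 − 6241 = 2349;  nΣy²−(Σy)² = 10·13567 − 108241 = 27429
  √(2349·27429) = √64430721 = 8026.8749
r = 6179 / 8026.8749 = 0.7698

0.7698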